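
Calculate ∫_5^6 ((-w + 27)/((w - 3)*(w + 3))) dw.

-6*log(3) + 11*log(2)

Factor the denominator: w**2 - 9 = (w + 3)(w - 3).
Partial fractions: (-w + 27)/((w - 3)*(w + 3)) = -5/(w + 3) + 4/(w - 3).
An antiderivative is F(w) = 4*log(w - 3) - 5*log(w + 3).
Then F(6) - F(5) = (-6*log(3)) - (-11*log(2)) = -6*log(3) + 11*log(2).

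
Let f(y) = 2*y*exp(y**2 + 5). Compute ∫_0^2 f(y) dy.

Let u = y**2 + 5, so du = 2*y dy. When y = 0, u = 5; when y = 2, u = 9.
The integral becomes ∫ exp(u) du from 5 to 9, with antiderivative exp(u).
Back in y: F(y) = exp(y**2 + 5).
Then F(2) - F(0) = (exp(9)) - (exp(5)) = -exp(5) + exp(9).

-exp(5) + exp(9)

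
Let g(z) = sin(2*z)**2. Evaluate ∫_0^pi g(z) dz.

Use the identity sin^2(2*z) = (1 - cos(4*z))/2.
An antiderivative is F(z) = z/2 - sin(4*z)/8.
Then F(pi) - F(0) = (pi/2) - (0) = pi/2.

pi/2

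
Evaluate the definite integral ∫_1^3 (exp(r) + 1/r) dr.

An antiderivative is F(r) = exp(r) + log(r).
Then F(3) - F(1) = (log(3) + exp(3)) - (exp(1)) = -exp(1) + log(3) + exp(3).

-exp(1) + log(3) + exp(3)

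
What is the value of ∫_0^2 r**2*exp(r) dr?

-2 + 2*exp(2)

Integrate by parts twice (u = r^2, dv = exp(r) dr).
An antiderivative is F(r) = (r**2 - 2*r + 2)*exp(r).
Then F(2) - F(0) = (2*exp(2)) - (2) = -2 + 2*exp(2).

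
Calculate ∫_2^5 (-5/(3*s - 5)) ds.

An antiderivative is F(s) = -5*log(3*s - 5)/3.
Then F(5) - F(2) = (-5*log(10)/3) - (0) = -5*log(10)/3.

-5*log(10)/3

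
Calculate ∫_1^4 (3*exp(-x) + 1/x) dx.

(-3 + 3*exp(3) + log(4**exp(4)))*exp(-4)

An antiderivative is F(x) = log(x) - 3*exp(-x).
Then F(4) - F(1) = ((-3 + log(4**exp(4)))*exp(-4)) - (-3*exp(-1)) = (-3 + 3*exp(3) + log(4**exp(4)))*exp(-4).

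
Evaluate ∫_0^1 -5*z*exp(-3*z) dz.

-5/9 + 20*exp(-3)/9

Integrate by parts once (u = z, dv = -5*exp(-3*z) dz).
An antiderivative is F(z) = (15*z + 5)*exp(-3*z)/9.
Then F(1) - F(0) = (20*exp(-3)/9) - (5/9) = -5/9 + 20*exp(-3)/9.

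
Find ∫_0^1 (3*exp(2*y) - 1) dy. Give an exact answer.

-5/2 + 3*exp(2)/2

An antiderivative is F(y) = 3*exp(2*y)/2 - y.
Then F(1) - F(0) = (-1 + 3*exp(2)/2) - (3/2) = -5/2 + 3*exp(2)/2.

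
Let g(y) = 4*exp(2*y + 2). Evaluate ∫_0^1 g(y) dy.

-2*(1 - exp(2))*exp(2)

Let u = 2*y + 2, so du = 2 dy. When y = 0, u = 2; when y = 1, u = 4.
The integral becomes 2·∫ exp(u) du from 2 to 4, with antiderivative 2*exp(u).
Back in y: F(y) = 2*exp(2*y + 2).
Then F(1) - F(0) = (2*exp(4)) - (2*exp(2)) = -2*(1 - exp(2))*exp(2).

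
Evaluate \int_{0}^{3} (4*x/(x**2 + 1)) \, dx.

Let u = x**2 + 1, so du = 2*x dx. When x = 0, u = 1; when x = 3, u = 10.
The integral becomes 2·∫ 1/u du from 1 to 10, with antiderivative 2*log(u).
Back in x: F(x) = 2*log(x**2 + 1).
Then F(3) - F(0) = (log(100)) - (0) = log(100).

log(100)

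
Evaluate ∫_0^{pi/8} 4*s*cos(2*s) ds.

Integrate by parts once (u = s, dv = 4*cos(2*s) ds).
An antiderivative is F(s) = 2*s*sin(2*s) + cos(2*s).
Then F(pi/8) - F(0) = (sqrt(2)*(pi + 4)/8) - (1) = -1 + sqrt(2)*pi/8 + sqrt(2)/2.

-1 + sqrt(2)*pi/8 + sqrt(2)/2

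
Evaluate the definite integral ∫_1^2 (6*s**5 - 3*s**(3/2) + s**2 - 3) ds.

By the power rule, an antiderivative is F(s) = s**6 - 6*s**(5/2)/5 + s**3/3 - 3*s.
Then F(2) - F(1) = (182/3 - 24*sqrt(2)/5) - (-43/15) = 953/15 - 24*sqrt(2)/5.

953/15 - 24*sqrt(2)/5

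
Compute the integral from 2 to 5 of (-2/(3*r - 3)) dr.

An antiderivative is F(r) = -2*log(3*r - 3)/3.
Then F(5) - F(2) = (-2*log(12)/3) - (-2*log(3)/3) = -4*log(2)/3.

-4*log(2)/3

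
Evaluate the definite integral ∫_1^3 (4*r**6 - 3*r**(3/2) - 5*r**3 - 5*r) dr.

By the power rule, an antiderivative is F(r) = 4*r**7/7 - 6*r**(5/2)/5 - 5*r**4/4 - 5*r**2/2.
Then F(3) - F(1) = (31527/28 - 54*sqrt(3)/5) - (-613/140) = 39562/35 - 54*sqrt(3)/5.

39562/35 - 54*sqrt(3)/5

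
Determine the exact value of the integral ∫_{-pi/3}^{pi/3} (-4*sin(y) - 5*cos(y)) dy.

-5*sqrt(3)

An antiderivative is F(y) = -5*sin(y) + 4*cos(y).
Then F(pi/3) - F(-pi/3) = (2 - 5*sqrt(3)/2) - (2 + 5*sqrt(3)/2) = -5*sqrt(3).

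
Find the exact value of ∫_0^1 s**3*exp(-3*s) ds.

Integrate by parts 3 times (u = s^3, dv = exp(-3*s) ds).
An antiderivative is F(s) = (-9*s**3 - 9*s**2 - 6*s - 2)*exp(-3*s)/27.
Then F(1) - F(0) = (-26*exp(-3)/27) - (-2/27) = 2/27 - 26*exp(-3)/27.

2/27 - 26*exp(-3)/27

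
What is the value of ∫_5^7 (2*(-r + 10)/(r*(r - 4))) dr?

Factor the denominator: r**2 - 4*r = r(r - 4).
Partial fractions: 2*(-r + 10)/(r*(r - 4)) = -5/r + 3/(r - 4).
An antiderivative is F(r) = -5*log(r) + 3*log(r - 4).
Then F(7) - F(5) = (-5*log(7) + 3*log(3)) - (-5*log(5)) = -5*log(7) + 3*log(3) + 5*log(5).

-5*log(7) + 3*log(3) + 5*log(5)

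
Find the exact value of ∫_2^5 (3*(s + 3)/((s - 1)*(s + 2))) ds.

-log(7) + 10*log(2)

Factor the denominator: s**2 + s - 2 = (s + 2)(s - 1).
Partial fractions: 3*(s + 3)/((s - 1)*(s + 2)) = -1/(s + 2) + 4/(s - 1).
An antiderivative is F(s) = 4*log(s - 1) - log(s + 2).
Then F(5) - F(2) = (-log(7) + 8*log(2)) - (-log(4)) = -log(7) + 10*log(2).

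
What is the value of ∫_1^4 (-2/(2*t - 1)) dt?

An antiderivative is F(t) = -log(2*t - 1).
Then F(4) - F(1) = (-log(7)) - (0) = -log(7).

-log(7)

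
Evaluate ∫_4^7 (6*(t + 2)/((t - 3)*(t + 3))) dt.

-log(7) + log(5) + 11*log(2)

Factor the denominator: t**2 - 9 = (t + 3)(t - 3).
Partial fractions: 6*(t + 2)/((t - 3)*(t + 3)) = 1/(t + 3) + 5/(t - 3).
An antiderivative is F(t) = 5*log(t - 3) + log(t + 3).
Then F(7) - F(4) = (log(5) + 11*log(2)) - (log(7)) = -log(7) + log(5) + 11*log(2).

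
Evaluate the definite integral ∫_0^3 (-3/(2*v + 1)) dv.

An antiderivative is F(v) = -3*log(2*v + 1)/2.
Then F(3) - F(0) = (-3*log(7)/2) - (0) = -3*log(7)/2.

-3*log(7)/2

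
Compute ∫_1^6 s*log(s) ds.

Integrate by parts once (u = ln s, dv = s ds).
An antiderivative is F(s) = s**2*(2*log(s) - 1)/4.
Then F(6) - F(1) = (-9 + 18*log(2) + 18*log(3)) - (-1/4) = -35/4 + 18*log(2) + 18*log(3).

-35/4 + 18*log(2) + 18*log(3)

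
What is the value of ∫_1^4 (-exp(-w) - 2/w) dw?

-4*log(2) - exp(-1) + exp(-4)

An antiderivative is F(w) = -2*log(w) + exp(-w).
Then F(4) - F(1) = (-4*log(2) + exp(-4)) - (exp(-1)) = -4*log(2) - exp(-1) + exp(-4).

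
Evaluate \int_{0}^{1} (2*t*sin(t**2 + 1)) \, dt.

-cos(2) + cos(1)

Let u = t**2 + 1, so du = 2*t dt. When t = 0, u = 1; when t = 1, u = 2.
The integral becomes ∫ sin(u) du from 1 to 2, with antiderivative -cos(u).
Back in t: F(t) = -cos(t**2 + 1).
Then F(1) - F(0) = (-cos(2)) - (-cos(1)) = -cos(2) + cos(1).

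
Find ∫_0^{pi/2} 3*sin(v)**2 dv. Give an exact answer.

Use the identity sin^2(v) = (1 - cos(2*v))/2.
An antiderivative is F(v) = 3*v/2 - 3*sin(2*v)/4.
Then F(pi/2) - F(0) = (3*pi/4) - (0) = 3*pi/4.

3*pi/4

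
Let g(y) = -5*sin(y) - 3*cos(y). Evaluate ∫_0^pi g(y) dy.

An antiderivative is F(y) = -3*sin(y) + 5*cos(y).
Then F(pi) - F(0) = (-5) - (5) = -10.

-10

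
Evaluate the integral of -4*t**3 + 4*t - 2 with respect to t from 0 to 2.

-12

By the power rule, an antiderivative is F(t) = -t**4 + 2*t**2 - 2*t.
Then F(2) - F(0) = (-12) - (0) = -12.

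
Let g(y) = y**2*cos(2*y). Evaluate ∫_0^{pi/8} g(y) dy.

Integrate by parts twice (u = y^2, dv = cos(2*y) dy).
An antiderivative is F(y) = y**2*sin(2*y)/2 + y*cos(2*y)/2 - sin(2*y)/4.
Then F(pi/8) - F(0) = (sqrt(2)*(-32 + pi**2 + 8*pi)/256) - (0) = sqrt(2)*(-32 + pi**2 + 8*pi)/256.

sqrt(2)*(-32 + pi**2 + 8*pi)/256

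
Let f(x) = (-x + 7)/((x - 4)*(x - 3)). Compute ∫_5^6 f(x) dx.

Factor the denominator: x**2 - 7*x + 12 = (x - 3)(x - 4).
Partial fractions: (-x + 7)/((x - 4)*(x - 3)) = -4/(x - 3) + 3/(x - 4).
An antiderivative is F(x) = 3*log(x - 4) - 4*log(x - 3).
Then F(6) - F(5) = (log(8/81)) - (-log(16)) = -4*log(3) + 7*log(2).

-4*log(3) + 7*log(2)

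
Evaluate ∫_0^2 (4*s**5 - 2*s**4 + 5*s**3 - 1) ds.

718/15

By the power rule, an antiderivative is F(s) = 2*s**6/3 - 2*s**5/5 + 5*s**4/4 - s.
Then F(2) - F(0) = (718/15) - (0) = 718/15.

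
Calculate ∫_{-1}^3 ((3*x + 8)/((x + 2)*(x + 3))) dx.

log(75)

Factor the denominator: x**2 + 5*x + 6 = (x + 3)(x + 2).
Partial fractions: (3*x + 8)/((x + 2)*(x + 3)) = 1/(x + 3) + 2/(x + 2).
An antiderivative is F(x) = 2*log(x + 2) + log(x + 3).
Then F(3) - F(-1) = (log(2) + log(3) + 2*log(5)) - (log(2)) = log(75).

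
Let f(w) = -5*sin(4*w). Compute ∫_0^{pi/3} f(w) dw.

An antiderivative is F(w) = 5*cos(4*w)/4.
Then F(pi/3) - F(0) = (-5/8) - (5/4) = -15/8.

-15/8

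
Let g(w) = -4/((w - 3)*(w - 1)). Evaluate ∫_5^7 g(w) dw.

log(9/16)

Factor the denominator: w**2 - 4*w + 3 = (w - 1)(w - 3).
Partial fractions: -4/((w - 3)*(w - 1)) = 2/(w - 1) - 2/(w - 3).
An antiderivative is F(w) = -2*log(w - 3) + 2*log(w - 1).
Then F(7) - F(5) = (log(9/4)) - (log(4)) = log(9/16).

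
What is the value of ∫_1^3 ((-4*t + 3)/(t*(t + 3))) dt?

log(32/81)

Factor the denominator: t**2 + 3*t = (t + 3)t.
Partial fractions: (-4*t + 3)/(t*(t + 3)) = -5/(t + 3) + 1/t.
An antiderivative is F(t) = log(t) - 5*log(t + 3).
Then F(3) - F(1) = (-4*log(3) - 5*log(2)) - (-10*log(2)) = log(32/81).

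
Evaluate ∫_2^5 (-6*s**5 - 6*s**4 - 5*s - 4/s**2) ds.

By the power rule, an antiderivative is F(s) = -s**6 - 6*s**5/5 - 5*s**2/2 + 4/s.
Then F(5) - F(2) = (-194367/10) - (-552/5) = -193263/10.

-193263/10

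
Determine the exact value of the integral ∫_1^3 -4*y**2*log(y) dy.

Integrate by parts once (u = ln y, dv = -4*y**2 dy).
An antiderivative is F(y) = -4*y**3*(3*log(y) - 1)/9.
Then F(3) - F(1) = (12 - 36*log(3)) - (4/9) = 104/9 - 36*log(3).

104/9 - 36*log(3)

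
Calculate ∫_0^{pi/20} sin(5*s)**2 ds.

-1/20 + pi/40

Use the identity sin^2(5*s) = (1 - cos(10*s))/2.
An antiderivative is F(s) = s/2 - sin(10*s)/20.
Then F(pi/20) - F(0) = (-1/20 + pi/40) - (0) = -1/20 + pi/40.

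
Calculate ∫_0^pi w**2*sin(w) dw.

-4 + pi**2

Integrate by parts twice (u = w^2, dv = sin(w) dw).
An antiderivative is F(w) = -w**2*cos(w) + 2*w*sin(w) + 2*cos(w).
Then F(pi) - F(0) = (-2 + pi**2) - (2) = -4 + pi**2.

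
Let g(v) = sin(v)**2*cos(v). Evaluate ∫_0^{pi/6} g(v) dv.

Let u = sin(v), so du = cos(v) dv. When v = 0, u = 0; when v = pi/6, u = 1/2.
The integral becomes ∫ u**2 du from 0 to 1/2, with antiderivative u**3/3.
Back in v: F(v) = sin(v)**3/3.
Then F(pi/6) - F(0) = (1/24) - (0) = 1/24.

1/24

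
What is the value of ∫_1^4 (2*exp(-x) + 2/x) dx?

-2*exp(-4) + 2*exp(-1) + 4*log(2)

An antiderivative is F(x) = 2*log(x) - 2*exp(-x).
Then F(4) - F(1) = (-2*exp(-4) + 4*log(2)) - (-2*exp(-1)) = -2*exp(-4) + 2*exp(-1) + 4*log(2).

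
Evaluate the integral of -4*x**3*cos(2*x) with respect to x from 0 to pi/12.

Integrate by parts 3 times (u = x^3, dv = -4*cos(2*x) dx).
An antiderivative is F(x) = -2*x**3*sin(2*x) - 3*x**2*cos(2*x) + 3*x*sin(2*x) + 3*cos(2*x)/2.
Then F(pi/12) - F(0) = (-sqrt(3)*pi**2/96 - pi**3/1728 + pi/8 + 3*sqrt(3)/4) - (3/2) = -3/2 - sqrt(3)*pi**2/96 - pi**3/1728 + pi/8 + 3*sqrt(3)/4.

-3/2 - sqrt(3)*pi**2/96 - pi**3/1728 + pi/8 + 3*sqrt(3)/4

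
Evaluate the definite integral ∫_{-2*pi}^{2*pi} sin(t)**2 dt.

Use the identity sin^2(t) = (1 - cos(2*t))/2.
An antiderivative is F(t) = t/2 - sin(2*t)/4.
Then F(2*pi) - F(-2*pi) = (pi) - (-pi) = 2*pi.

2*pi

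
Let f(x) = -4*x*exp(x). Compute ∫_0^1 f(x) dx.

Integrate by parts once (u = x, dv = -4*exp(x) dx).
An antiderivative is F(x) = (-4*x + 4)*exp(x).
Then F(1) - F(0) = (0) - (4) = -4.

-4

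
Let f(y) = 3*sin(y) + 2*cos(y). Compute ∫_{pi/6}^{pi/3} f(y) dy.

An antiderivative is F(y) = 2*sin(y) - 3*cos(y).
Then F(pi/3) - F(pi/6) = (-3/2 + sqrt(3)) - (1 - 3*sqrt(3)/2) = -5/2 + 5*sqrt(3)/2.

-5/2 + 5*sqrt(3)/2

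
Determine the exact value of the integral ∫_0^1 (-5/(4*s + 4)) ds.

An antiderivative is F(s) = -5*log(4*s + 4)/4.
Then F(1) - F(0) = (-15*log(2)/4) - (-5*log(2)/2) = -5*log(2)/4.

-5*log(2)/4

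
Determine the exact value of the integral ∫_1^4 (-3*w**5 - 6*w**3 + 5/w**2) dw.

By the power rule, an antiderivative is F(w) = -w**6/2 - 3*w**4/2 - 5/w.
Then F(4) - F(1) = (-9733/4) - (-7) = -9705/4.

-9705/4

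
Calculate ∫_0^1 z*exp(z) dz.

1

Integrate by parts once (u = z, dv = exp(z) dz).
An antiderivative is F(z) = (z - 1)*exp(z).
Then F(1) - F(0) = (0) - (-1) = 1.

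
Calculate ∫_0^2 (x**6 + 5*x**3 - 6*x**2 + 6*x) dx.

By the power rule, an antiderivative is F(x) = x**7/7 + 5*x**4/4 - 2*x**3 + 3*x**2.
Then F(2) - F(0) = (240/7) - (0) = 240/7.

240/7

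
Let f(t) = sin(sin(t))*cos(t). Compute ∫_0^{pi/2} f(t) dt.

1 - cos(1)

Let u = sin(t), so du = cos(t) dt. When t = 0, u = 0; when t = pi/2, u = 1.
The integral becomes ∫ sin(u) du from 0 to 1, with antiderivative -cos(u).
Back in t: F(t) = -cos(sin(t)).
Then F(pi/2) - F(0) = (-cos(1)) - (-1) = 1 - cos(1).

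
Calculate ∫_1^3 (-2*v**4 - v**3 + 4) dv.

-544/5

By the power rule, an antiderivative is F(v) = -2*v**5/5 - v**4/4 + 4*v.
Then F(3) - F(1) = (-2109/20) - (67/20) = -544/5.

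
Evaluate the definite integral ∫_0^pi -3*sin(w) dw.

An antiderivative is F(w) = 3*cos(w).
Then F(pi) - F(0) = (-3) - (3) = -6.

-6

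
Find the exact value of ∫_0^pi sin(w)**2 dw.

Use the identity sin^2(w) = (1 - cos(2*w))/2.
An antiderivative is F(w) = w/2 - sin(2*w)/4.
Then F(pi) - F(0) = (pi/2) - (0) = pi/2.

pi/2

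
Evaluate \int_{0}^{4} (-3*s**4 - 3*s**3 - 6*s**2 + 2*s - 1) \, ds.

By the power rule, an antiderivative is F(s) = -3*s**5/5 - 3*s**4/4 - 2*s**3 + s**2 - s.
Then F(4) - F(0) = (-4612/5) - (0) = -4612/5.

-4612/5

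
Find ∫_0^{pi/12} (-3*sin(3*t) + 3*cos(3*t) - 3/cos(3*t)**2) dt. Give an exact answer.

-2 + sqrt(2)

An antiderivative is F(t) = sin(3*t) + cos(3*t) - tan(3*t).
Then F(pi/12) - F(0) = (-1 + sqrt(2)) - (1) = -2 + sqrt(2).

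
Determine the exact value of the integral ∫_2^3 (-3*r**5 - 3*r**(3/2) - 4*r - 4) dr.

By the power rule, an antiderivative is F(r) = -r**6/2 - 6*r**(5/2)/5 - 2*r**2 - 4*r.
Then F(3) - F(2) = (-789/2 - 54*sqrt(3)/5) - (-48 - 24*sqrt(2)/5) = -693/2 - 54*sqrt(3)/5 + 24*sqrt(2)/5.

-693/2 - 54*sqrt(3)/5 + 24*sqrt(2)/5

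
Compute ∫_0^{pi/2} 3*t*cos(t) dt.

-3 + 3*pi/2

Integrate by parts once (u = t, dv = 3*cos(t) dt).
An antiderivative is F(t) = 3*t*sin(t) + 3*cos(t).
Then F(pi/2) - F(0) = (3*pi/2) - (3) = -3 + 3*pi/2.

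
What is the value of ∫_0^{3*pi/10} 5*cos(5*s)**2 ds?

3*pi/4

Use the identity cos^2(5*s) = (1 + cos(10*s))/2.
An antiderivative is F(s) = 5*s/2 + sin(10*s)/4.
Then F(3*pi/10) - F(0) = (3*pi/4) - (0) = 3*pi/4.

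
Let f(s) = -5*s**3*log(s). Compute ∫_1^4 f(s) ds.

1275/16 - 640*log(2)

Integrate by parts once (u = ln s, dv = -5*s**3 ds).
An antiderivative is F(s) = -5*s**4*(4*log(s) - 1)/16.
Then F(4) - F(1) = (80 - 640*log(2)) - (5/16) = 1275/16 - 640*log(2).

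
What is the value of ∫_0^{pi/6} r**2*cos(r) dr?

-1 + pi**2/72 + sqrt(3)*pi/6

Integrate by parts twice (u = r^2, dv = cos(r) dr).
An antiderivative is F(r) = r**2*sin(r) + 2*r*cos(r) - 2*sin(r).
Then F(pi/6) - F(0) = (-1 + pi**2/72 + sqrt(3)*pi/6) - (0) = -1 + pi**2/72 + sqrt(3)*pi/6.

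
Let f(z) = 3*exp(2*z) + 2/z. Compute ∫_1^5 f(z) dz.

-3*exp(2)/2 + log(25) + 3*exp(10)/2

An antiderivative is F(z) = 3*exp(2*z)/2 + 2*log(z).
Then F(5) - F(1) = (log(25) + 3*exp(10)/2) - (3*exp(2)/2) = -3*exp(2)/2 + log(25) + 3*exp(10)/2.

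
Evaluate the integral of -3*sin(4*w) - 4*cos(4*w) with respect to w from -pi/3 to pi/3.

sqrt(3)

An antiderivative is F(w) = -sin(4*w) + 3*cos(4*w)/4.
Then F(pi/3) - F(-pi/3) = (-3/8 + sqrt(3)/2) - (-sqrt(3)/2 - 3/8) = sqrt(3).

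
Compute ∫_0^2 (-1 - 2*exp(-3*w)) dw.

-8/3 + 2*exp(-6)/3

An antiderivative is F(w) = -w + 2*exp(-3*w)/3.
Then F(2) - F(0) = (-2 + 2*exp(-6)/3) - (2/3) = -8/3 + 2*exp(-6)/3.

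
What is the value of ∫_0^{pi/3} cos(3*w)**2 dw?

pi/6

Use the identity cos^2(3*w) = (1 + cos(6*w))/2.
An antiderivative is F(w) = w/2 + sin(6*w)/12.
Then F(pi/3) - F(0) = (pi/6) - (0) = pi/6.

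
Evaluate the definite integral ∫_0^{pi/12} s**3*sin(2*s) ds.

Integrate by parts 3 times (u = s^3, dv = sin(2*s) ds).
An antiderivative is F(s) = -s**3*cos(2*s)/2 + 3*s**2*sin(2*s)/4 + 3*s*cos(2*s)/4 - 3*sin(2*s)/8.
Then F(pi/12) - F(0) = (-3/16 - sqrt(3)*pi**3/6912 + pi**2/384 + sqrt(3)*pi/32) - (0) = -3/16 - sqrt(3)*pi**3/6912 + pi**2/384 + sqrt(3)*pi/32.

-3/16 - sqrt(3)*pi**3/6912 + pi**2/384 + sqrt(3)*pi/32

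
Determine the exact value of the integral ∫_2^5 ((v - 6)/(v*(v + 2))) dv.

-3*log(5) - 5*log(2) + 4*log(7)

Factor the denominator: v**2 + 2*v = (v + 2)v.
Partial fractions: (v - 6)/(v*(v + 2)) = 4/(v + 2) - 3/v.
An antiderivative is F(v) = -3*log(v) + 4*log(v + 2).
Then F(5) - F(2) = (-3*log(5) + 4*log(7)) - (log(32)) = -3*log(5) - 5*log(2) + 4*log(7).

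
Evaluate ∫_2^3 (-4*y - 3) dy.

By the power rule, an antiderivative is F(y) = -2*y**2 - 3*y.
Then F(3) - F(2) = (-27) - (-14) = -13.

-13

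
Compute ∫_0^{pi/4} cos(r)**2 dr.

1/4 + pi/8

Use the identity cos^2(r) = (1 + cos(2*r))/2.
An antiderivative is F(r) = r/2 + sin(2*r)/4.
Then F(pi/4) - F(0) = (1/4 + pi/8) - (0) = 1/4 + pi/8.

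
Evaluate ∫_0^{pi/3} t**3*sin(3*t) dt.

pi*(-6 + pi**2)/81

Integrate by parts 3 times (u = t^3, dv = sin(3*t) dt).
An antiderivative is F(t) = -t**3*cos(3*t)/3 + t**2*sin(3*t)/3 + 2*t*cos(3*t)/9 - 2*sin(3*t)/27.
Then F(pi/3) - F(0) = (pi*(-6 + pi**2)/81) - (0) = pi*(-6 + pi**2)/81.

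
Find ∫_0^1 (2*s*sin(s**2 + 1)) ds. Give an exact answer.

Let u = s**2 + 1, so du = 2*s ds. When s = 0, u = 1; when s = 1, u = 2.
The integral becomes ∫ sin(u) du from 1 to 2, with antiderivative -cos(u).
Back in s: F(s) = -cos(s**2 + 1).
Then F(1) - F(0) = (-cos(2)) - (-cos(1)) = -cos(2) + cos(1).

-cos(2) + cos(1)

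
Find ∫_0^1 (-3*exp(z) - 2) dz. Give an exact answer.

An antiderivative is F(z) = -2*z - 3*exp(z).
Then F(1) - F(0) = (-3*E - 2) - (-3) = 1 - 3*E.

1 - 3*E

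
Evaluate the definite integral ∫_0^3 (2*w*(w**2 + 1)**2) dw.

Let u = w**2 + 1, so du = 2*w dw. When w = 0, u = 1; when w = 3, u = 10.
The integral becomes ∫ u**2 du from 1 to 10, with antiderivative u**3/3.
Back in w: F(w) = (w**2 + 1)**3/3.
Then F(3) - F(0) = (1000/3) - (1/3) = 333.

333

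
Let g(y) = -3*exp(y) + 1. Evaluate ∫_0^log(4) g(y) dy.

-9 + log(4)

An antiderivative is F(y) = y - 3*exp(y).
Then F(log(4)) - F(0) = (-12 + log(4)) - (-3) = -9 + log(4).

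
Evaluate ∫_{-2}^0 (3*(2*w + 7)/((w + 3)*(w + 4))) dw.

3*log(2) + 3*log(3)

Factor the denominator: w**2 + 7*w + 12 = (w + 4)(w + 3).
Partial fractions: 3*(2*w + 7)/((w + 3)*(w + 4)) = 3/(w + 4) + 3/(w + 3).
An antiderivative is F(w) = 3*log(w + 3) + 3*log(w + 4).
Then F(0) - F(-2) = (3*log(3) + 6*log(2)) - (log(8)) = 3*log(2) + 3*log(3).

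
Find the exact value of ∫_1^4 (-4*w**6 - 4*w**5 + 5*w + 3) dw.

-168633/14

By the power rule, an antiderivative is F(w) = -4*w**7/7 - 2*w**6/3 + 5*w**2/2 + 3*w.
Then F(4) - F(1) = (-252860/21) - (179/42) = -168633/14.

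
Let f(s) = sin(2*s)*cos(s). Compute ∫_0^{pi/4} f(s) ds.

Use the identity sin(2*s)cos(s) = [sin(3*s) + sin(s)]/2.
An antiderivative is F(s) = -cos(s)/2 - cos(3*s)/6.
Then F(pi/4) - F(0) = (-sqrt(2)/6) - (-2/3) = 2/3 - sqrt(2)/6.

2/3 - sqrt(2)/6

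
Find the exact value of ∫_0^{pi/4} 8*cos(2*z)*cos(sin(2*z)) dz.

Let u = sin(2*z), so du = 2*cos(2*z) dz. When z = 0, u = 0; when z = pi/4, u = 1.
The integral becomes 4·∫ cos(u) du from 0 to 1, with antiderivative 4*sin(u).
Back in z: F(z) = 4*sin(sin(2*z)).
Then F(pi/4) - F(0) = (4*sin(1)) - (0) = 4*sin(1).

4*sin(1)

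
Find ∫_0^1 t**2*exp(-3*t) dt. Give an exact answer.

Integrate by parts twice (u = t^2, dv = exp(-3*t) dt).
An antiderivative is F(t) = (-9*t**2 - 6*t - 2)*exp(-3*t)/27.
Then F(1) - F(0) = (-17*exp(-3)/27) - (-2/27) = 2/27 - 17*exp(-3)/27.

2/27 - 17*exp(-3)/27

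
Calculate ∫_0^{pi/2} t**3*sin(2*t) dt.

pi*(-6 + pi**2)/16

Integrate by parts 3 times (u = t^3, dv = sin(2*t) dt).
An antiderivative is F(t) = -t**3*cos(2*t)/2 + 3*t**2*sin(2*t)/4 + 3*t*cos(2*t)/4 - 3*sin(2*t)/8.
Then F(pi/2) - F(0) = (pi*(-6 + pi**2)/16) - (0) = pi*(-6 + pi**2)/16.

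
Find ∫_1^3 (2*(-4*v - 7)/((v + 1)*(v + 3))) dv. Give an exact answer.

-5*log(3) + 2*log(2)

Factor the denominator: v**2 + 4*v + 3 = (v + 3)(v + 1).
Partial fractions: 2*(-4*v - 7)/((v + 1)*(v + 3)) = -5/(v + 3) - 3/(v + 1).
An antiderivative is F(v) = -3*log(v + 1) - 5*log(v + 3).
Then F(3) - F(1) = (-11*log(2) - 5*log(3)) - (-13*log(2)) = -5*log(3) + 2*log(2).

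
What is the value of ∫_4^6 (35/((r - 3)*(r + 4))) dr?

-5*log(5) + 5*log(3) + 10*log(2)

Factor the denominator: r**2 + r - 12 = (r + 4)(r - 3).
Partial fractions: 35/((r - 3)*(r + 4)) = -5/(r + 4) + 5/(r - 3).
An antiderivative is F(r) = 5*log(r - 3) - 5*log(r + 4).
Then F(6) - F(4) = (-5*log(5) - 5*log(2) + 5*log(3)) - (-15*log(2)) = -5*log(5) + 5*log(3) + 10*log(2).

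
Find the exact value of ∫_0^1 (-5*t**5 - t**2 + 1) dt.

By the power rule, an antiderivative is F(t) = -5*t**6/6 - t**3/3 + t.
Then F(1) - F(0) = (-1/6) - (0) = -1/6.

-1/6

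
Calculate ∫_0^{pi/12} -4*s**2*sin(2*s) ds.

-sqrt(3)/2 - pi/12 + sqrt(3)*pi**2/144 + 1

Integrate by parts twice (u = s^2, dv = -4*sin(2*s) ds).
An antiderivative is F(s) = 2*s**2*cos(2*s) - 2*s*sin(2*s) - cos(2*s).
Then F(pi/12) - F(0) = (-sqrt(3)/2 - pi/12 + sqrt(3)*pi**2/144) - (-1) = -sqrt(3)/2 - pi/12 + sqrt(3)*pi**2/144 + 1.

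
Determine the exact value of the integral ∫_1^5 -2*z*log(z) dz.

Integrate by parts once (u = ln z, dv = -2*z dz).
An antiderivative is F(z) = -z**2*(2*log(z) - 1)/2.
Then F(5) - F(1) = (25/2 - 25*log(5)) - (1/2) = 12 - 25*log(5).

12 - 25*log(5)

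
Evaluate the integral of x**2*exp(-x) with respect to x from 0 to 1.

2 - 5*exp(-1)

Integrate by parts twice (u = x^2, dv = exp(-x) dx).
An antiderivative is F(x) = (-x**2 - 2*x - 2)*exp(-x).
Then F(1) - F(0) = (-5*exp(-1)) - (-2) = 2 - 5*exp(-1).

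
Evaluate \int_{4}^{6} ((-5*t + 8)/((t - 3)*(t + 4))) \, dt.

-4*log(5) - log(3) + 8*log(2)

Factor the denominator: t**2 + t - 12 = (t + 4)(t - 3).
Partial fractions: (-5*t + 8)/((t - 3)*(t + 4)) = -4/(t + 4) - 1/(t - 3).
An antiderivative is F(t) = -log(t - 3) - 4*log(t + 4).
Then F(6) - F(4) = (-4*log(5) - 4*log(2) - log(3)) - (-12*log(2)) = -4*log(5) - log(3) + 8*log(2).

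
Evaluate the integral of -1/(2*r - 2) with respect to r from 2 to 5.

-log(2)

An antiderivative is F(r) = -log(2*r - 2)/2.
Then F(5) - F(2) = (-3*log(2)/2) - (-log(2)/2) = -log(2).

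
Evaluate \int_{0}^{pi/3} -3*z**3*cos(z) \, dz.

-9 - pi**2/2 - sqrt(3)*pi**3/18 + 3*sqrt(3)*pi

Integrate by parts 3 times (u = z^3, dv = -3*cos(z) dz).
An antiderivative is F(z) = -3*z**3*sin(z) - 9*z**2*cos(z) + 18*z*sin(z) + 18*cos(z).
Then F(pi/3) - F(0) = (-pi**2/2 - sqrt(3)*pi**3/18 + 9 + 3*sqrt(3)*pi) - (18) = -9 - pi**2/2 - sqrt(3)*pi**3/18 + 3*sqrt(3)*pi.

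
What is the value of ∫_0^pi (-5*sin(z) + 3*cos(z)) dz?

An antiderivative is F(z) = 3*sin(z) + 5*cos(z).
Then F(pi) - F(0) = (-5) - (5) = -10.

-10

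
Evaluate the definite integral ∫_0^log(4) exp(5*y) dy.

1023/5

Let u = exp(y), so du = exp(y) dy. When y = 0, u = 1; when y = log(4), u = 4.
The integral becomes ∫ u**4 du from 1 to 4, with antiderivative u**5/5.
Back in y: F(y) = exp(5*y)/5.
Then F(log(4)) - F(0) = (1024/5) - (1/5) = 1023/5.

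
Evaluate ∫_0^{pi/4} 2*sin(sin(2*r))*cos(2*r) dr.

1 - cos(1)

Let u = sin(2*r), so du = 2*cos(2*r) dr. When r = 0, u = 0; when r = pi/4, u = 1.
The integral becomes ∫ sin(u) du from 0 to 1, with antiderivative -cos(u).
Back in r: F(r) = -cos(sin(2*r)).
Then F(pi/4) - F(0) = (-cos(1)) - (-1) = 1 - cos(1).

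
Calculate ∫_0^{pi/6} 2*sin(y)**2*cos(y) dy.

Let u = sin(y), so du = cos(y) dy. When y = 0, u = 0; when y = pi/6, u = 1/2.
The integral becomes 2·∫ u**2 du from 0 to 1/2, with antiderivative 2*u**3/3.
Back in y: F(y) = 2*sin(y)**3/3.
Then F(pi/6) - F(0) = (1/12) - (0) = 1/12.

1/12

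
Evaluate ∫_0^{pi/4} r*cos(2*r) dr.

-1/4 + pi/8

Integrate by parts once (u = r, dv = cos(2*r) dr).
An antiderivative is F(r) = r*sin(2*r)/2 + cos(2*r)/4.
Then F(pi/4) - F(0) = (pi/8) - (1/4) = -1/4 + pi/8.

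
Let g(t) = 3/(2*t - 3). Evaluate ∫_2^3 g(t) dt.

An antiderivative is F(t) = 3*log(2*t - 3)/2.
Then F(3) - F(2) = (3*log(3)/2) - (0) = 3*log(3)/2.

3*log(3)/2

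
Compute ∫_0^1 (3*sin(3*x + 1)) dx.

Let u = 3*x + 1, so du = 3 dx. When x = 0, u = 1; when x = 1, u = 4.
The integral becomes ∫ sin(u) du from 1 to 4, with antiderivative -cos(u).
Back in x: F(x) = -cos(3*x + 1).
Then F(1) - F(0) = (-cos(4)) - (-cos(1)) = cos(1) - cos(4).

cos(1) - cos(4)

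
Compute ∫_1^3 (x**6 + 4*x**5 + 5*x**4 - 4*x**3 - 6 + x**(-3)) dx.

59728/63

By the power rule, an antiderivative is F(x) = x**7/7 + 2*x**6/3 + x**5 - x**4 - 6*x - 1/(2*x**2).
Then F(3) - F(1) = (118739/126) - (-239/42) = 59728/63.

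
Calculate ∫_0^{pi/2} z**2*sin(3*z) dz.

Integrate by parts twice (u = z^2, dv = sin(3*z) dz).
An antiderivative is F(z) = -z**2*cos(3*z)/3 + 2*z*sin(3*z)/9 + 2*cos(3*z)/27.
Then F(pi/2) - F(0) = (-pi/9) - (2/27) = -pi/9 - 2/27.

-pi/9 - 2/27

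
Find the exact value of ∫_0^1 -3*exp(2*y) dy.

3/2 - 3*exp(2)/2

An antiderivative is F(y) = -3*exp(2*y)/2.
Then F(1) - F(0) = (-3*exp(2)/2) - (-3/2) = 3/2 - 3*exp(2)/2.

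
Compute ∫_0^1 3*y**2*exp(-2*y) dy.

Integrate by parts twice (u = y^2, dv = 3*exp(-2*y) dy).
An antiderivative is F(y) = (-6*y**2 - 6*y - 3)*exp(-2*y)/4.
Then F(1) - F(0) = (-15*exp(-2)/4) - (-3/4) = 3/4 - 15*exp(-2)/4.

3/4 - 15*exp(-2)/4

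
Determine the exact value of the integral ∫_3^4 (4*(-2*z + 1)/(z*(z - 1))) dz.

Factor the denominator: z**2 - z = z(z - 1).
Partial fractions: 4*(-2*z + 1)/(z*(z - 1)) = -4/z - 4/(z - 1).
An antiderivative is F(z) = -4*log(z) - 4*log(z - 1).
Then F(4) - F(3) = (-8*log(2) - 4*log(3)) - (-4*log(3) - 4*log(2)) = -log(16).

-log(16)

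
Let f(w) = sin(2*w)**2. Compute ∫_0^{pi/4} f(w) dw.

Use the identity sin^2(2*w) = (1 - cos(4*w))/2.
An antiderivative is F(w) = w/2 - sin(4*w)/8.
Then F(pi/4) - F(0) = (pi/8) - (0) = pi/8.

pi/8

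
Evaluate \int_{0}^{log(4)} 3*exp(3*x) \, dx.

Let u = exp(x), so du = exp(x) dx. When x = 0, u = 1; when x = log(4), u = 4.
The integral becomes 3·∫ u**2 du from 1 to 4, with antiderivative u**3.
Back in x: F(x) = exp(3*x).
Then F(log(4)) - F(0) = (64) - (1) = 63.

63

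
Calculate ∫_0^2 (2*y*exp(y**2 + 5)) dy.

Let u = y**2 + 5, so du = 2*y dy. When y = 0, u = 5; when y = 2, u = 9.
The integral becomes ∫ exp(u) du from 5 to 9, with antiderivative exp(u).
Back in y: F(y) = exp(y**2 + 5).
Then F(2) - F(0) = (exp(9)) - (exp(5)) = -exp(5) + exp(9).

-exp(5) + exp(9)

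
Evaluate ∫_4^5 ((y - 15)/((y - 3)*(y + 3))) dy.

-3*log(7) + 7*log(2)

Factor the denominator: y**2 - 9 = (y + 3)(y - 3).
Partial fractions: (y - 15)/((y - 3)*(y + 3)) = 3/(y + 3) - 2/(y - 3).
An antiderivative is F(y) = -2*log(y - 3) + 3*log(y + 3).
Then F(5) - F(4) = (7*log(2)) - (3*log(7)) = -3*log(7) + 7*log(2).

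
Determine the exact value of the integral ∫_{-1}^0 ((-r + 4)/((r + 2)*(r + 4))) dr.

log(81/32)

Factor the denominator: r**2 + 6*r + 8 = (r + 4)(r + 2).
Partial fractions: (-r + 4)/((r + 2)*(r + 4)) = -4/(r + 4) + 3/(r + 2).
An antiderivative is F(r) = 3*log(r + 2) - 4*log(r + 4).
Then F(0) - F(-1) = (-log(32)) - (-log(81)) = log(81/32).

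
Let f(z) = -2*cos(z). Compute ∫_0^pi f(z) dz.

An antiderivative is F(z) = -2*sin(z).
Then F(pi) - F(0) = (0) - (0) = 0.

0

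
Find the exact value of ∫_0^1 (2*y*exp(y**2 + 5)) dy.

Let u = y**2 + 5, so du = 2*y dy. When y = 0, u = 5; when y = 1, u = 6.
The integral becomes ∫ exp(u) du from 5 to 6, with antiderivative exp(u).
Back in y: F(y) = exp(y**2 + 5).
Then F(1) - F(0) = (exp(6)) - (exp(5)) = -exp(5) + exp(6).

-exp(5) + exp(6)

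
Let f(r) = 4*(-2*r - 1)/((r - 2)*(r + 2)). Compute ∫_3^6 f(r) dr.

Factor the denominator: r**2 - 4 = (r + 2)(r - 2).
Partial fractions: 4*(-2*r - 1)/((r - 2)*(r + 2)) = -3/(r + 2) - 5/(r - 2).
An antiderivative is F(r) = -5*log(r - 2) - 3*log(r + 2).
Then F(6) - F(3) = (-19*log(2)) - (-3*log(5)) = -19*log(2) + 3*log(5).

-19*log(2) + 3*log(5)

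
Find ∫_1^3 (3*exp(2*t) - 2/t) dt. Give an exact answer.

-3*exp(2)/2 - log(9) + 3*exp(6)/2

An antiderivative is F(t) = 3*exp(2*t)/2 - 2*log(t).
Then F(3) - F(1) = (-log(9) + 3*exp(6)/2) - (3*exp(2)/2) = -3*exp(2)/2 - log(9) + 3*exp(6)/2.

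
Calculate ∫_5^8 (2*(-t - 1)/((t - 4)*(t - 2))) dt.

Factor the denominator: t**2 - 6*t + 8 = (t - 2)(t - 4).
Partial fractions: 2*(-t - 1)/((t - 4)*(t - 2)) = 3/(t - 2) - 5/(t - 4).
An antiderivative is F(t) = -5*log(t - 4) + 3*log(t - 2).
Then F(8) - F(5) = (-7*log(2) + 3*log(3)) - (log(27)) = -7*log(2).

-7*log(2)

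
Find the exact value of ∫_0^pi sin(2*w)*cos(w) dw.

4/3

Use the identity sin(2*w)cos(w) = [sin(3*w) + sin(w)]/2.
An antiderivative is F(w) = -cos(w)/2 - cos(3*w)/6.
Then F(pi) - F(0) = (2/3) - (-2/3) = 4/3.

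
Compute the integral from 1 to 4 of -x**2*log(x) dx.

7 - 128*log(2)/3

Integrate by parts once (u = ln x, dv = -x**2 dx).
An antiderivative is F(x) = -x**3*(3*log(x) - 1)/9.
Then F(4) - F(1) = (64/9 - 128*log(2)/3) - (1/9) = 7 - 128*log(2)/3.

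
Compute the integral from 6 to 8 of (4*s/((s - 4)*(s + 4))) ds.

-2*log(5) + 2*log(3) + 4*log(2)

Factor the denominator: s**2 - 16 = (s + 4)(s - 4).
Partial fractions: 4*s/((s - 4)*(s + 4)) = 2/(s + 4) + 2/(s - 4).
An antiderivative is F(s) = 2*log(s - 4) + 2*log(s + 4).
Then F(8) - F(6) = (2*log(3) + 8*log(2)) - (4*log(2) + 2*log(5)) = -2*log(5) + 2*log(3) + 4*log(2).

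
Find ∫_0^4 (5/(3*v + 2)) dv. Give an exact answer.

An antiderivative is F(v) = 5*log(3*v + 2)/3.
Then F(4) - F(0) = (5*log(14)/3) - (5*log(2)/3) = 5*log(7)/3.

5*log(7)/3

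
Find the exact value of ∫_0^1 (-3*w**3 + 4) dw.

13/4

By the power rule, an antiderivative is F(w) = -3*w**4/4 + 4*w.
Then F(1) - F(0) = (13/4) - (0) = 13/4.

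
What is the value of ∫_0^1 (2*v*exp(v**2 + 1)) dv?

-exp(1) + exp(2)

Let u = v**2 + 1, so du = 2*v dv. When v = 0, u = 1; when v = 1, u = 2.
The integral becomes ∫ exp(u) du from 1 to 2, with antiderivative exp(u).
Back in v: F(v) = exp(v**2 + 1).
Then F(1) - F(0) = (exp(2)) - (exp(1)) = -exp(1) + exp(2).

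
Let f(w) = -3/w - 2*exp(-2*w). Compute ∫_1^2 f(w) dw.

An antiderivative is F(w) = -3*log(w) + exp(-2*w).
Then F(2) - F(1) = (-3*log(2) + exp(-4)) - (exp(-2)) = -3*log(2) - exp(-2) + exp(-4).

-3*log(2) - exp(-2) + exp(-4)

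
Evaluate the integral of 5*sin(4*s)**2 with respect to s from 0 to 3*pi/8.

Use the identity sin^2(4*s) = (1 - cos(8*s))/2.
An antiderivative is F(s) = 5*s/2 - 5*sin(8*s)/16.
Then F(3*pi/8) - F(0) = (15*pi/16) - (0) = 15*pi/16.

15*pi/16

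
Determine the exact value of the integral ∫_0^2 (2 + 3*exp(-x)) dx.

An antiderivative is F(x) = 2*x - 3*exp(-x).
Then F(2) - F(0) = (4 - 3*exp(-2)) - (-3) = 7 - 3*exp(-2).

7 - 3*exp(-2)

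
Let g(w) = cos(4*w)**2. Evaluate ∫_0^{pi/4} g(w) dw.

pi/8

Use the identity cos^2(4*w) = (1 + cos(8*w))/2.
An antiderivative is F(w) = w/2 + sin(8*w)/16.
Then F(pi/4) - F(0) = (pi/8) - (0) = pi/8.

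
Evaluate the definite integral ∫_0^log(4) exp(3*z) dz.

21

Let u = exp(z), so du = exp(z) dz. When z = 0, u = 1; when z = log(4), u = 4.
The integral becomes ∫ u**2 du from 1 to 4, with antiderivative u**3/3.
Back in z: F(z) = exp(3*z)/3.
Then F(log(4)) - F(0) = (64/3) - (1/3) = 21.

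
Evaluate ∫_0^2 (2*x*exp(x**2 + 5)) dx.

Let u = x**2 + 5, so du = 2*x dx. When x = 0, u = 5; when x = 2, u = 9.
The integral becomes ∫ exp(u) du from 5 to 9, with antiderivative exp(u).
Back in x: F(x) = exp(x**2 + 5).
Then F(2) - F(0) = (exp(9)) - (exp(5)) = -exp(5) + exp(9).

-exp(5) + exp(9)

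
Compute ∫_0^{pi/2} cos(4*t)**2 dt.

Use the identity cos^2(4*t) = (1 + cos(8*t))/2.
An antiderivative is F(t) = t/2 + sin(8*t)/16.
Then F(pi/2) - F(0) = (pi/4) - (0) = pi/4.

pi/4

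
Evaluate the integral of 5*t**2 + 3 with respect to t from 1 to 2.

44/3

By the power rule, an antiderivative is F(t) = 5*t**3/3 + 3*t.
Then F(2) - F(1) = (58/3) - (14/3) = 44/3.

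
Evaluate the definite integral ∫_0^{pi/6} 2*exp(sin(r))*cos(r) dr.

Let u = sin(r), so du = cos(r) dr. When r = 0, u = 0; when r = pi/6, u = 1/2.
The integral becomes 2·∫ exp(u) du from 0 to 1/2, with antiderivative 2*exp(u).
Back in r: F(r) = 2*exp(sin(r)).
Then F(pi/6) - F(0) = (2*exp(1/2)) - (2) = -2 + 2*exp(1/2).

-2 + 2*exp(1/2)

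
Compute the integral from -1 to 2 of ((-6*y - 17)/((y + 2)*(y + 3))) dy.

Factor the denominator: y**2 + 5*y + 6 = (y + 3)(y + 2).
Partial fractions: (-6*y - 17)/((y + 2)*(y + 3)) = -1/(y + 3) - 5/(y + 2).
An antiderivative is F(y) = -5*log(y + 2) - log(y + 3).
Then F(2) - F(-1) = (-10*log(2) - log(5)) - (-log(2)) = -9*log(2) - log(5).

-9*log(2) - log(5)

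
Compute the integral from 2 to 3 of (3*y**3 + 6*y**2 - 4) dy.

331/4

By the power rule, an antiderivative is F(y) = 3*y**4/4 + 2*y**3 - 4*y.
Then F(3) - F(2) = (411/4) - (20) = 331/4.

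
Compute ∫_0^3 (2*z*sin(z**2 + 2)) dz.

cos(2) - cos(11)

Let u = z**2 + 2, so du = 2*z dz. When z = 0, u = 2; when z = 3, u = 11.
The integral becomes ∫ sin(u) du from 2 to 11, with antiderivative -cos(u).
Back in z: F(z) = -cos(z**2 + 2).
Then F(3) - F(0) = (-cos(11)) - (-cos(2)) = cos(2) - cos(11).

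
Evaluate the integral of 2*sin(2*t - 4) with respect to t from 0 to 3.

cos(4) - cos(2)

Let u = 2*t - 4, so du = 2 dt. When t = 0, u = -4; when t = 3, u = 2.
The integral becomes ∫ sin(u) du from -4 to 2, with antiderivative -cos(u).
Back in t: F(t) = -cos(2*t - 4).
Then F(3) - F(0) = (-cos(2)) - (-cos(4)) = cos(4) - cos(2).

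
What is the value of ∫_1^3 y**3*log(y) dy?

Integrate by parts once (u = ln y, dv = y**3 dy).
An antiderivative is F(y) = y**4*(4*log(y) - 1)/16.
Then F(3) - F(1) = (-81/16 + 81*log(3)/4) - (-1/16) = -5 + 81*log(3)/4.

-5 + 81*log(3)/4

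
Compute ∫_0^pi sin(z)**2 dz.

Use the identity sin^2(z) = (1 - cos(2*z))/2.
An antiderivative is F(z) = z/2 - sin(2*z)/4.
Then F(pi) - F(0) = (pi/2) - (0) = pi/2.

pi/2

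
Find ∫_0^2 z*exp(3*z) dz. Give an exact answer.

1/9 + 5*exp(6)/9

Integrate by parts once (u = z, dv = exp(3*z) dz).
An antiderivative is F(z) = (3*z - 1)*exp(3*z)/9.
Then F(2) - F(0) = (5*exp(6)/9) - (-1/9) = 1/9 + 5*exp(6)/9.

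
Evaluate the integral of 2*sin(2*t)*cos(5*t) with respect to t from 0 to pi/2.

Use the identity sin(2*t)cos(5*t) = [sin(7*t) + sin(-3*t)]/2.
An antiderivative is F(t) = cos(3*t)/3 - cos(7*t)/7.
Then F(pi/2) - F(0) = (0) - (4/21) = -4/21.

-4/21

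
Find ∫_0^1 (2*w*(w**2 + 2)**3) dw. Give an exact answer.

Let u = w**2 + 2, so du = 2*w dw. When w = 0, u = 2; when w = 1, u = 3.
The integral becomes ∫ u**3 du from 2 to 3, with antiderivative u**4/4.
Back in w: F(w) = (w**2 + 2)**4/4.
Then F(1) - F(0) = (81/4) - (4) = 65/4.

65/4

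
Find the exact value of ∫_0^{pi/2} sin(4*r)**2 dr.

pi/4

Use the identity sin^2(4*r) = (1 - cos(8*r))/2.
An antiderivative is F(r) = r/2 - sin(8*r)/16.
Then F(pi/2) - F(0) = (pi/4) - (0) = pi/4.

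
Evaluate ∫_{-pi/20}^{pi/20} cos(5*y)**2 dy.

Use the identity cos^2(5*y) = (1 + cos(10*y))/2.
An antiderivative is F(y) = y/2 + sin(10*y)/20.
Then F(pi/20) - F(-pi/20) = (1/20 + pi/40) - (-pi/40 - 1/20) = 1/10 + pi/20.

1/10 + pi/20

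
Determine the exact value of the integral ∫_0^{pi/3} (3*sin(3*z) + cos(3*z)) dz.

An antiderivative is F(z) = sin(3*z)/3 - cos(3*z).
Then F(pi/3) - F(0) = (1) - (-1) = 2.

2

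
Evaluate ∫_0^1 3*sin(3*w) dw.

1 - cos(3)

Let u = 3*w, so du = 3 dw. When w = 0, u = 0; when w = 1, u = 3.
The integral becomes ∫ sin(u) du from 0 to 3, with antiderivative -cos(u).
Back in w: F(w) = -cos(3*w).
Then F(1) - F(0) = (-cos(3)) - (-1) = 1 - cos(3).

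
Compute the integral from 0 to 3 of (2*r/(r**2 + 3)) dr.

Let u = r**2 + 3, so du = 2*r dr. When r = 0, u = 3; when r = 3, u = 12.
The integral becomes ∫ 1/u du from 3 to 12, with antiderivative log(u).
Back in r: F(r) = log(r**2 + 3).
Then F(3) - F(0) = (log(12)) - (log(3)) = log(4).

log(4)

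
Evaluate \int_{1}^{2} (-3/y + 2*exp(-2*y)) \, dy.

An antiderivative is F(y) = -3*log(y) - exp(-2*y).
Then F(2) - F(1) = (-3*log(2) - exp(-4)) - (-exp(-2)) = -3*log(2) - exp(-4) + exp(-2).

-3*log(2) - exp(-4) + exp(-2)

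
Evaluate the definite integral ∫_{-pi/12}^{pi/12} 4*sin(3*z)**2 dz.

Use the identity sin^2(3*z) = (1 - cos(6*z))/2.
An antiderivative is F(z) = 2*z - sin(6*z)/3.
Then F(pi/12) - F(-pi/12) = (-1/3 + pi/6) - (1/3 - pi/6) = -2/3 + pi/3.

-2/3 + pi/3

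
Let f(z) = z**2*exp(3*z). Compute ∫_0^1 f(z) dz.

-2/27 + 5*exp(3)/27

Integrate by parts twice (u = z^2, dv = exp(3*z) dz).
An antiderivative is F(z) = (9*z**2 - 6*z + 2)*exp(3*z)/27.
Then F(1) - F(0) = (5*exp(3)/27) - (2/27) = -2/27 + 5*exp(3)/27.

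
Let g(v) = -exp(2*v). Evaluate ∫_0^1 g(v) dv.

An antiderivative is F(v) = -exp(2*v)/2.
Then F(1) - F(0) = (-exp(2)/2) - (-1/2) = 1/2 - exp(2)/2.

1/2 - exp(2)/2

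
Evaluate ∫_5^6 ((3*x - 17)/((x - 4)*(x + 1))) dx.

-4*log(3) - 5*log(2) + 4*log(7)

Factor the denominator: x**2 - 3*x - 4 = (x + 1)(x - 4).
Partial fractions: (3*x - 17)/((x - 4)*(x + 1)) = 4/(x + 1) - 1/(x - 4).
An antiderivative is F(x) = -log(x - 4) + 4*log(x + 1).
Then F(6) - F(5) = (-log(2) + 4*log(7)) - (4*log(2) + 4*log(3)) = -4*log(3) - 5*log(2) + 4*log(7).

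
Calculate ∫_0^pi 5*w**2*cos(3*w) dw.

-10*pi/9

Integrate by parts twice (u = w^2, dv = 5*cos(3*w) dw).
An antiderivative is F(w) = 5*w**2*sin(3*w)/3 + 10*w*cos(3*w)/9 - 10*sin(3*w)/27.
Then F(pi) - F(0) = (-10*pi/9) - (0) = -10*pi/9.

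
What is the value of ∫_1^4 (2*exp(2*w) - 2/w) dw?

-exp(2) - log(16) + exp(8)

An antiderivative is F(w) = exp(2*w) - 2*log(w).
Then F(4) - F(1) = (-log(16) + exp(8)) - (exp(2)) = -exp(2) - log(16) + exp(8).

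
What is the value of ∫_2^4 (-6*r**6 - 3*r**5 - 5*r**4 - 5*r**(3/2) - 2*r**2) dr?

-357904/21 + 8*sqrt(2)

By the power rule, an antiderivative is F(r) = -6*r**7/7 - r**6/2 - 2*r**(5/2) - r**5 - 2*r**3/3.
Then F(4) - F(2) = (-361664/21) - (-3760/21 - 8*sqrt(2)) = -357904/21 + 8*sqrt(2).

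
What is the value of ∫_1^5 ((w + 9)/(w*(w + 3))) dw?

-2*log(2) + 3*log(5)

Factor the denominator: w**2 + 3*w = (w + 3)w.
Partial fractions: (w + 9)/(w*(w + 3)) = -2/(w + 3) + 3/w.
An antiderivative is F(w) = 3*log(w) - 2*log(w + 3).
Then F(5) - F(1) = (-6*log(2) + 3*log(5)) - (-log(16)) = -2*log(2) + 3*log(5).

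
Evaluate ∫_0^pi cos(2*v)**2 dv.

Use the identity cos^2(2*v) = (1 + cos(4*v))/2.
An antiderivative is F(v) = v/2 + sin(4*v)/8.
Then F(pi) - F(0) = (pi/2) - (0) = pi/2.

pi/2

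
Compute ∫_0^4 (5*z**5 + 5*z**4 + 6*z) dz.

13456/3

By the power rule, an antiderivative is F(z) = 5*z**6/6 + z**5 + 3*z**2.
Then F(4) - F(0) = (13456/3) - (0) = 13456/3.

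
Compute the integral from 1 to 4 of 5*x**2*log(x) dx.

-35 + 640*log(2)/3

Integrate by parts once (u = ln x, dv = 5*x**2 dx).
An antiderivative is F(x) = 5*x**3*(3*log(x) - 1)/9.
Then F(4) - F(1) = (-320/9 + 640*log(2)/3) - (-5/9) = -35 + 640*log(2)/3.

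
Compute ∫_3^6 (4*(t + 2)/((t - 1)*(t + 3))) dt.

-4*log(2) + log(3) + 3*log(5)

Factor the denominator: t**2 + 2*t - 3 = (t + 3)(t - 1).
Partial fractions: 4*(t + 2)/((t - 1)*(t + 3)) = 1/(t + 3) + 3/(t - 1).
An antiderivative is F(t) = 3*log(t - 1) + log(t + 3).
Then F(6) - F(3) = (2*log(3) + 3*log(5)) - (log(48)) = -4*log(2) + log(3) + 3*log(5).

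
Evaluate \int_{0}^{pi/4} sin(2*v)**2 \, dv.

Use the identity sin^2(2*v) = (1 - cos(4*v))/2.
An antiderivative is F(v) = v/2 - sin(4*v)/8.
Then F(pi/4) - F(0) = (pi/8) - (0) = pi/8.

pi/8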